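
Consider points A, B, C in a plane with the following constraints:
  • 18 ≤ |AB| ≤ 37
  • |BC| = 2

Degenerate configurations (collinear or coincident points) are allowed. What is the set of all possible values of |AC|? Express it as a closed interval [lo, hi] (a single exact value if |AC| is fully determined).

|AB| ∈ [18, 37]
|BC| ∈ {2}
|AC| ∈ [16, 39]

|AC| ∈ [16, 39]  (≈ [16.0000, 39.0000])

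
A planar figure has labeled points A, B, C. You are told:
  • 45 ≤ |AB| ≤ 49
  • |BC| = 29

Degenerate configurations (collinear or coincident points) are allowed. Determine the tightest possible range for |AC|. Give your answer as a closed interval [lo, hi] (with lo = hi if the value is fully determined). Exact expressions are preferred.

|AC| ∈ [16, 78]  (≈ [16.0000, 78.0000])

|AB| ∈ [45, 49]
|BC| ∈ {29}
|AC| ∈ [16, 78]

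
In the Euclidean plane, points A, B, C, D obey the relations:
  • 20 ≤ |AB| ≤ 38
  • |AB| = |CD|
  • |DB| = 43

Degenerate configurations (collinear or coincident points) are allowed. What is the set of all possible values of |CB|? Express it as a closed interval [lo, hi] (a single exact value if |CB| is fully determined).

|CB| ∈ [5, 81]  (≈ [5.0000, 81.0000])

|AB| ∈ [20, 38]
|BD| ∈ {43}
|CD| ∈ [20, 38]
|AD| ∈ [5, 81]
|BC| ∈ [5, 81]
|AC| ∈ [0, 119]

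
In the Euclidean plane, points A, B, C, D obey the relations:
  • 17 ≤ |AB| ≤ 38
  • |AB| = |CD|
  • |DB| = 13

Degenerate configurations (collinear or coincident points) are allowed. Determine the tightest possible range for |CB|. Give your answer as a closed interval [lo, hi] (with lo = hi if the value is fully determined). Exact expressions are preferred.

|AB| ∈ [17, 38]
|BD| ∈ {13}
|CD| ∈ [17, 38]
|AD| ∈ [4, 51]
|BC| ∈ [4, 51]
|AC| ∈ [0, 89]

|CB| ∈ [4, 51]  (≈ [4.0000, 51.0000])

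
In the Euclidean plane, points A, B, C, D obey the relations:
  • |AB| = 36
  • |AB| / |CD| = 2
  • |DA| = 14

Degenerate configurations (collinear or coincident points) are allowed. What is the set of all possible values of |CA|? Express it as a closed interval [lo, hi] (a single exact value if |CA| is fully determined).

|AB| ∈ {36}
|AD| ∈ {14}
|CD| ∈ {18}
|BD| ∈ [22, 50]
|AC| ∈ [4, 32]
|BC| ∈ [4, 68]

|CA| ∈ [4, 32]  (≈ [4.0000, 32.0000])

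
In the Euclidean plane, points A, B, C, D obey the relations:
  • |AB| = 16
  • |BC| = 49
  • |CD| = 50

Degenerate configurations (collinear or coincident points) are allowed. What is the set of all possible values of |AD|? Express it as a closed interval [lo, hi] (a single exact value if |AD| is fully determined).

|AB| ∈ {16}
|BC| ∈ {49}
|CD| ∈ {50}
|AC| ∈ [33, 65]
|BD| ∈ [1, 99]
|AD| ∈ [0, 115]

|AD| ∈ [0, 115]  (≈ [0.0000, 115.0000])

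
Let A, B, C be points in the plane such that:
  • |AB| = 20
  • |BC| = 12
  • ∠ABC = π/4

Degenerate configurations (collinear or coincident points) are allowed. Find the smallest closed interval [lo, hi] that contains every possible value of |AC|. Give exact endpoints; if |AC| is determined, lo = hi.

|AC| = 4·√(34 - 15·√(2))  (≈ 14.3035)

|AB| ∈ {20}
|BC| ∈ {12}
|AC| ∈ {4·√(34 - 15·√(2))}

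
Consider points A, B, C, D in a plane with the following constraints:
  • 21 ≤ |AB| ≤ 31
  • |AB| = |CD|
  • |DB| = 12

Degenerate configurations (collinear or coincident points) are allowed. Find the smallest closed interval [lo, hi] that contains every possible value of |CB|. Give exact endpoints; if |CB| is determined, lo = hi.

|CB| ∈ [9, 43]  (≈ [9.0000, 43.0000])

|AB| ∈ [21, 31]
|BD| ∈ {12}
|CD| ∈ [21, 31]
|AD| ∈ [9, 43]
|BC| ∈ [9, 43]
|AC| ∈ [0, 74]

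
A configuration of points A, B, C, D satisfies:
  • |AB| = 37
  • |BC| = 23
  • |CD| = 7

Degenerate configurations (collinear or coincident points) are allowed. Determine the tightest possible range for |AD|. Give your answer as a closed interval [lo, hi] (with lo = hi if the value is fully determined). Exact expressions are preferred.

|AB| ∈ {37}
|BC| ∈ {23}
|CD| ∈ {7}
|AC| ∈ [14, 60]
|BD| ∈ [16, 30]
|AD| ∈ [7, 67]

|AD| ∈ [7, 67]  (≈ [7.0000, 67.0000])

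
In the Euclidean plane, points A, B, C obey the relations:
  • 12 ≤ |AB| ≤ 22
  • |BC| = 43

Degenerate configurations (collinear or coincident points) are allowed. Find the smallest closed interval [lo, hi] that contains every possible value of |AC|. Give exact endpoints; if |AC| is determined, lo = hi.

|AB| ∈ [12, 22]
|BC| ∈ {43}
|AC| ∈ [21, 65]

|AC| ∈ [21, 65]  (≈ [21.0000, 65.0000])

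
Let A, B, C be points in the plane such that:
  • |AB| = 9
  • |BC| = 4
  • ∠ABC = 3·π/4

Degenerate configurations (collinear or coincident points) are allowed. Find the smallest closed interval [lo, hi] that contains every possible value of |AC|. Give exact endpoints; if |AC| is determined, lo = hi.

|AC| = √(36·√(2) + 97)  (≈ 12.1619)

|AB| ∈ {9}
|BC| ∈ {4}
|AC| ∈ {√(36·√(2) + 97)}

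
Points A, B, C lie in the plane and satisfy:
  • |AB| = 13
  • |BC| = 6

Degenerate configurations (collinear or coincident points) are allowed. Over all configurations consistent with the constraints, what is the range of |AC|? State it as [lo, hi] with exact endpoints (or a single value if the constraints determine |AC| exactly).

|AB| ∈ {13}
|BC| ∈ {6}
|AC| ∈ [7, 19]

|AC| ∈ [7, 19]  (≈ [7.0000, 19.0000])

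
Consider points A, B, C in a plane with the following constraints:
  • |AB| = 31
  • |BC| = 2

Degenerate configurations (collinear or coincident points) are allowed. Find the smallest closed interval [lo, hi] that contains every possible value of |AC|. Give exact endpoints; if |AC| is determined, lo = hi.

|AB| ∈ {31}
|BC| ∈ {2}
|AC| ∈ [29, 33]

|AC| ∈ [29, 33]  (≈ [29.0000, 33.0000])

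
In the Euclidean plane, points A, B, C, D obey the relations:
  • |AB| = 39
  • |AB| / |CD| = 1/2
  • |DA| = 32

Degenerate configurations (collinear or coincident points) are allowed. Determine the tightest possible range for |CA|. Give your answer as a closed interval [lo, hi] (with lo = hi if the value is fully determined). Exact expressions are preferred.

|CA| ∈ [46, 110]  (≈ [46.0000, 110.0000])

|AB| ∈ {39}
|AD| ∈ {32}
|CD| ∈ {78}
|BD| ∈ [7, 71]
|AC| ∈ [46, 110]
|BC| ∈ [7, 149]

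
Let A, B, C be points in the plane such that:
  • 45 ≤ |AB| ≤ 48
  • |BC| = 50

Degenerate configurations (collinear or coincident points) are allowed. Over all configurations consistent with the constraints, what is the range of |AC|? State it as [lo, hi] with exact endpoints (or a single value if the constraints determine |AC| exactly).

|AC| ∈ [2, 98]  (≈ [2.0000, 98.0000])

|AB| ∈ [45, 48]
|BC| ∈ {50}
|AC| ∈ [2, 98]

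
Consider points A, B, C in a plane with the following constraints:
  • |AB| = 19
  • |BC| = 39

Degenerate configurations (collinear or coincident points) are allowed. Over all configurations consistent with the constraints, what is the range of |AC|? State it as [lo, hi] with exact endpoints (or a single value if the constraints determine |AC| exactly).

|AC| ∈ [20, 58]  (≈ [20.0000, 58.0000])

|AB| ∈ {19}
|BC| ∈ {39}
|AC| ∈ [20, 58]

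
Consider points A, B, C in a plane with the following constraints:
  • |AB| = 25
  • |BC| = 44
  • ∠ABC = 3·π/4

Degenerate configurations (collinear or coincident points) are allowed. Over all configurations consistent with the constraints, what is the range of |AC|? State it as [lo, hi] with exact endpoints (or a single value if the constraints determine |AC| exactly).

|AC| = √(1100·√(2) + 2561)  (≈ 64.1610)

|AB| ∈ {25}
|BC| ∈ {44}
|AC| ∈ {√(1100·√(2) + 2561)}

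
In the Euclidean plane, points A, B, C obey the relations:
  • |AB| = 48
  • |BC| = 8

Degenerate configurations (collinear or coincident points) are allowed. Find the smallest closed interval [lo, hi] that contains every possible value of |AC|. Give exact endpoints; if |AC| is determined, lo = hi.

|AB| ∈ {48}
|BC| ∈ {8}
|AC| ∈ [40, 56]

|AC| ∈ [40, 56]  (≈ [40.0000, 56.0000])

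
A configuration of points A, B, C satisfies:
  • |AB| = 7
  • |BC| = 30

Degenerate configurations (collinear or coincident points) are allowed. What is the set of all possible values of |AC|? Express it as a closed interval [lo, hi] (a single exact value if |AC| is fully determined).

|AC| ∈ [23, 37]  (≈ [23.0000, 37.0000])

|AB| ∈ {7}
|BC| ∈ {30}
|AC| ∈ [23, 37]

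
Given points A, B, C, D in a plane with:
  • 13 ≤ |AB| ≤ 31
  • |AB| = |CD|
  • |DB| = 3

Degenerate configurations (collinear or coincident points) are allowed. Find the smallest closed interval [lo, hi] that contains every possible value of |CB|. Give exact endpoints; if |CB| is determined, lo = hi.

|CB| ∈ [10, 34]  (≈ [10.0000, 34.0000])

|AB| ∈ [13, 31]
|BD| ∈ {3}
|CD| ∈ [13, 31]
|AD| ∈ [10, 34]
|BC| ∈ [10, 34]
|AC| ∈ [0, 65]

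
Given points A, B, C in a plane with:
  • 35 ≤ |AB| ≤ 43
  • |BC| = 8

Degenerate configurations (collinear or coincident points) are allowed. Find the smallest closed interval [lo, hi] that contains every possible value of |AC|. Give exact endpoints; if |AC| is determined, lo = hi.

|AC| ∈ [27, 51]  (≈ [27.0000, 51.0000])

|AB| ∈ [35, 43]
|BC| ∈ {8}
|AC| ∈ [27, 51]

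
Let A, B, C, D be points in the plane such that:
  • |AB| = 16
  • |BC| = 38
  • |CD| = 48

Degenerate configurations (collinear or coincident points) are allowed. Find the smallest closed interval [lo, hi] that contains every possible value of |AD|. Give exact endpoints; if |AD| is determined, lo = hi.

|AD| ∈ [0, 102]  (≈ [0.0000, 102.0000])

|AB| ∈ {16}
|BC| ∈ {38}
|CD| ∈ {48}
|AC| ∈ [22, 54]
|BD| ∈ [10, 86]
|AD| ∈ [0, 102]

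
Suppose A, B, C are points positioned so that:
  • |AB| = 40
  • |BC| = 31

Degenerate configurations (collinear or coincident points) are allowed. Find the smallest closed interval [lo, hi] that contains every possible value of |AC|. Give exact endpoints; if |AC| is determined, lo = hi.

|AC| ∈ [9, 71]  (≈ [9.0000, 71.0000])

|AB| ∈ {40}
|BC| ∈ {31}
|AC| ∈ [9, 71]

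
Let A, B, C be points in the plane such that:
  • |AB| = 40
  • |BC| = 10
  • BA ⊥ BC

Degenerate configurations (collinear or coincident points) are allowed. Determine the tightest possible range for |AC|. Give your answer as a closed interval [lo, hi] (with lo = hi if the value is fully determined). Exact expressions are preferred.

|AC| = 10·√(17)  (≈ 41.2311)

|AB| ∈ {40}
|BC| ∈ {10}
|AC| ∈ {10·√(17)}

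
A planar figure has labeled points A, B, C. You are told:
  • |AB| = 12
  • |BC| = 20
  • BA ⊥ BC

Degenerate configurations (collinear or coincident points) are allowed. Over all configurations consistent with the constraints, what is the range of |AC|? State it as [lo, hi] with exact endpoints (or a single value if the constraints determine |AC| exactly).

|AB| ∈ {12}
|BC| ∈ {20}
|AC| ∈ {4·√(34)}

|AC| = 4·√(34)  (≈ 23.3238)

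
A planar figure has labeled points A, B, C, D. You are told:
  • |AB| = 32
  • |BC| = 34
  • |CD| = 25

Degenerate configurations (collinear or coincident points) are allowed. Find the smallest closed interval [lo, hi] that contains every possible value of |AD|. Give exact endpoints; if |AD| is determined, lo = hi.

|AB| ∈ {32}
|BC| ∈ {34}
|CD| ∈ {25}
|AC| ∈ [2, 66]
|BD| ∈ [9, 59]
|AD| ∈ [0, 91]

|AD| ∈ [0, 91]  (≈ [0.0000, 91.0000])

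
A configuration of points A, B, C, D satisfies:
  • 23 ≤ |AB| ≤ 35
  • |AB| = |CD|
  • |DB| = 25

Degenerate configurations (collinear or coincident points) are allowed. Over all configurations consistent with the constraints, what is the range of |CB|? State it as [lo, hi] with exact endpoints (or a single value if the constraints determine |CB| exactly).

|CB| ∈ [0, 60]  (≈ [0.0000, 60.0000])

|AB| ∈ [23, 35]
|BD| ∈ {25}
|CD| ∈ [23, 35]
|AD| ∈ [0, 60]
|BC| ∈ [0, 60]
|AC| ∈ [0, 95]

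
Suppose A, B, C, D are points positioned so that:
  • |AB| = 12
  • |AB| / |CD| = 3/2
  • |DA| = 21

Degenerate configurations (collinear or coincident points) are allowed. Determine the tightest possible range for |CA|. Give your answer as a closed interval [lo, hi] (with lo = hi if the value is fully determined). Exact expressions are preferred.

|AB| ∈ {12}
|AD| ∈ {21}
|CD| ∈ {8}
|BD| ∈ [9, 33]
|AC| ∈ [13, 29]
|BC| ∈ [1, 41]

|CA| ∈ [13, 29]  (≈ [13.0000, 29.0000])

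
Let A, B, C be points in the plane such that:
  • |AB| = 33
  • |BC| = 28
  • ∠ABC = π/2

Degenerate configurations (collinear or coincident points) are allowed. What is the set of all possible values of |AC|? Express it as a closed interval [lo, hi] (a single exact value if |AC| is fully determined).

|AB| ∈ {33}
|BC| ∈ {28}
|AC| ∈ {√(1873)}

|AC| = √(1873)  (≈ 43.2782)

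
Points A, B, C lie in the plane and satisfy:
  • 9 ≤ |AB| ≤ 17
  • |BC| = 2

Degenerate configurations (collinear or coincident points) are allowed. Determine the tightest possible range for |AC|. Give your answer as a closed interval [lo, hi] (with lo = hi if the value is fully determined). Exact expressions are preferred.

|AB| ∈ [9, 17]
|BC| ∈ {2}
|AC| ∈ [7, 19]

|AC| ∈ [7, 19]  (≈ [7.0000, 19.0000])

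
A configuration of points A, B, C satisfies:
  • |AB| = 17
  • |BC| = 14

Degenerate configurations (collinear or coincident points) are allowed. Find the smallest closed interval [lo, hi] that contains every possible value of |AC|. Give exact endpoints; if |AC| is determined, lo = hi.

|AB| ∈ {17}
|BC| ∈ {14}
|AC| ∈ [3, 31]

|AC| ∈ [3, 31]  (≈ [3.0000, 31.0000])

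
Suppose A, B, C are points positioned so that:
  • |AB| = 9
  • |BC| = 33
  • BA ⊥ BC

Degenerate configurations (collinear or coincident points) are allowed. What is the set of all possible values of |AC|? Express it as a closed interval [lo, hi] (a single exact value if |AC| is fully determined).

|AC| = 3·√(130)  (≈ 34.2053)

|AB| ∈ {9}
|BC| ∈ {33}
|AC| ∈ {3·√(130)}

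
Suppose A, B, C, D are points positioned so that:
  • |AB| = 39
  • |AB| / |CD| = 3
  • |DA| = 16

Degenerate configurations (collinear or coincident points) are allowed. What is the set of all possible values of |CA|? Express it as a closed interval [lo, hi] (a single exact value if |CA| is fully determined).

|CA| ∈ [3, 29]  (≈ [3.0000, 29.0000])

|AB| ∈ {39}
|AD| ∈ {16}
|CD| ∈ {13}
|BD| ∈ [23, 55]
|AC| ∈ [3, 29]
|BC| ∈ [10, 68]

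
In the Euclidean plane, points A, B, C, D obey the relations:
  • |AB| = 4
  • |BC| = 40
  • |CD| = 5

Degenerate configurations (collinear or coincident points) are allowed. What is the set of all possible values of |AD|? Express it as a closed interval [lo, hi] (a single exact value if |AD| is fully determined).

|AD| ∈ [31, 49]  (≈ [31.0000, 49.0000])

|AB| ∈ {4}
|BC| ∈ {40}
|CD| ∈ {5}
|AC| ∈ [36, 44]
|BD| ∈ [35, 45]
|AD| ∈ [31, 49]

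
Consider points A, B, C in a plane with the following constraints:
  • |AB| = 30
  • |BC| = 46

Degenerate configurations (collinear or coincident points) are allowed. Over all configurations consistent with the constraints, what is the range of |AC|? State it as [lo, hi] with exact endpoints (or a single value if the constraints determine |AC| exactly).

|AC| ∈ [16, 76]  (≈ [16.0000, 76.0000])

|AB| ∈ {30}
|BC| ∈ {46}
|AC| ∈ [16, 76]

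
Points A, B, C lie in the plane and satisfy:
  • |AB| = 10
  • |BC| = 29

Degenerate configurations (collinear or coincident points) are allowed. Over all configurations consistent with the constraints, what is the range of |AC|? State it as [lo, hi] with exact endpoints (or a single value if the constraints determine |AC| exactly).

|AB| ∈ {10}
|BC| ∈ {29}
|AC| ∈ [19, 39]

|AC| ∈ [19, 39]  (≈ [19.0000, 39.0000])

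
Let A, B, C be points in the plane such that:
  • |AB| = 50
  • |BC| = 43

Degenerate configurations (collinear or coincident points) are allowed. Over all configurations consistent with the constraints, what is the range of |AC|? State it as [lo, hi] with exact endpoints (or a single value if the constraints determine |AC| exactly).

|AC| ∈ [7, 93]  (≈ [7.0000, 93.0000])

|AB| ∈ {50}
|BC| ∈ {43}
|AC| ∈ [7, 93]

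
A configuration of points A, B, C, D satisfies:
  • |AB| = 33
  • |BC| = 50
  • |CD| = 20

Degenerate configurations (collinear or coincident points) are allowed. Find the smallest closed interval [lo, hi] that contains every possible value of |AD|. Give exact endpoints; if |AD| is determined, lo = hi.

|AB| ∈ {33}
|BC| ∈ {50}
|CD| ∈ {20}
|AC| ∈ [17, 83]
|BD| ∈ [30, 70]
|AD| ∈ [0, 103]

|AD| ∈ [0, 103]  (≈ [0.0000, 103.0000])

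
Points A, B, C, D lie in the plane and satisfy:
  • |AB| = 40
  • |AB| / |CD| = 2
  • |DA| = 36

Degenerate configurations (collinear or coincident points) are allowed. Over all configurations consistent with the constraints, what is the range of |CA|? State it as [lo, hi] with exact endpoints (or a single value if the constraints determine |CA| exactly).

|CA| ∈ [16, 56]  (≈ [16.0000, 56.0000])

|AB| ∈ {40}
|AD| ∈ {36}
|CD| ∈ {20}
|BD| ∈ [4, 76]
|AC| ∈ [16, 56]
|BC| ∈ [0, 96]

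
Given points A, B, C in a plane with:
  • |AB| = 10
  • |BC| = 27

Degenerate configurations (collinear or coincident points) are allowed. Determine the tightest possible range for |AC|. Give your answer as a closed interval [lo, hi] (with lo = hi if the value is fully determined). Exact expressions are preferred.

|AB| ∈ {10}
|BC| ∈ {27}
|AC| ∈ [17, 37]

|AC| ∈ [17, 37]  (≈ [17.0000, 37.0000])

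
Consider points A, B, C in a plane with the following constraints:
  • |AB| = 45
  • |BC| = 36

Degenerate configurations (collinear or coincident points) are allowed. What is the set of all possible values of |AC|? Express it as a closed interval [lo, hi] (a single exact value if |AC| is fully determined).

|AB| ∈ {45}
|BC| ∈ {36}
|AC| ∈ [9, 81]

|AC| ∈ [9, 81]  (≈ [9.0000, 81.0000])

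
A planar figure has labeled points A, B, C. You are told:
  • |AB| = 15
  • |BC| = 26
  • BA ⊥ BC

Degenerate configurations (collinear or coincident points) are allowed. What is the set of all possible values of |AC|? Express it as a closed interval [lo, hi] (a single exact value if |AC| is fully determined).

|AB| ∈ {15}
|BC| ∈ {26}
|AC| ∈ {√(901)}

|AC| = √(901)  (≈ 30.0167)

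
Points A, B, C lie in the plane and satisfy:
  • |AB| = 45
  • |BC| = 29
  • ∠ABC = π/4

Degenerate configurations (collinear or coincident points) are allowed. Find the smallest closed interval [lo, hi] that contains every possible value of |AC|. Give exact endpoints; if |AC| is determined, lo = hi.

|AC| = √(2866 - 1305·√(2))  (≈ 31.9445)

|AB| ∈ {45}
|BC| ∈ {29}
|AC| ∈ {√(2866 - 1305·√(2))}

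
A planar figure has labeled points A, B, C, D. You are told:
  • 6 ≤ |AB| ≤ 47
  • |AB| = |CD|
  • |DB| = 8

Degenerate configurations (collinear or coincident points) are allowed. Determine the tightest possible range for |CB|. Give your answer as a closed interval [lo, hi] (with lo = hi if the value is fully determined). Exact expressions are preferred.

|CB| ∈ [0, 55]  (≈ [0.0000, 55.0000])

|AB| ∈ [6, 47]
|BD| ∈ {8}
|CD| ∈ [6, 47]
|AD| ∈ [0, 55]
|BC| ∈ [0, 55]
|AC| ∈ [0, 102]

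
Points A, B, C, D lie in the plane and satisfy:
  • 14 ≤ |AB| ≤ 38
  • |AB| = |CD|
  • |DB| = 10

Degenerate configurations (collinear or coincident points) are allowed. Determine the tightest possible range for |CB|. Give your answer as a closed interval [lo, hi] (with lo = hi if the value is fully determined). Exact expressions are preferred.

|AB| ∈ [14, 38]
|BD| ∈ {10}
|CD| ∈ [14, 38]
|AD| ∈ [4, 48]
|BC| ∈ [4, 48]
|AC| ∈ [0, 86]

|CB| ∈ [4, 48]  (≈ [4.0000, 48.0000])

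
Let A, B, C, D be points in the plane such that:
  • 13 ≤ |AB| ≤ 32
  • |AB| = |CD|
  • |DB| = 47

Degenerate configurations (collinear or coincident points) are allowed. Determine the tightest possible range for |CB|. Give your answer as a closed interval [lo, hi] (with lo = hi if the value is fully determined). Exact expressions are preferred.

|AB| ∈ [13, 32]
|BD| ∈ {47}
|CD| ∈ [13, 32]
|AD| ∈ [15, 79]
|BC| ∈ [15, 79]
|AC| ∈ [0, 111]

|CB| ∈ [15, 79]  (≈ [15.0000, 79.0000])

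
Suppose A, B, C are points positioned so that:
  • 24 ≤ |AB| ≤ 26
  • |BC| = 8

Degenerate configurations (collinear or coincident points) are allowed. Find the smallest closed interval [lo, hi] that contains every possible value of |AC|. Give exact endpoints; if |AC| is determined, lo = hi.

|AB| ∈ [24, 26]
|BC| ∈ {8}
|AC| ∈ [16, 34]

|AC| ∈ [16, 34]  (≈ [16.0000, 34.0000])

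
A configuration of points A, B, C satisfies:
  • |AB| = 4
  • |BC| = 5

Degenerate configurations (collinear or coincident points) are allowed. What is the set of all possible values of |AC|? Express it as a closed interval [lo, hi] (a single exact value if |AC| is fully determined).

|AC| ∈ [1, 9]  (≈ [1.0000, 9.0000])

|AB| ∈ {4}
|BC| ∈ {5}
|AC| ∈ [1, 9]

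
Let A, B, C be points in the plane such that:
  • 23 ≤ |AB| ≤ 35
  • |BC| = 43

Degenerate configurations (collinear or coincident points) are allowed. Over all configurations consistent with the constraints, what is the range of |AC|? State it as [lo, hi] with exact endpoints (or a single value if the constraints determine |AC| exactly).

|AC| ∈ [8, 78]  (≈ [8.0000, 78.0000])

|AB| ∈ [23, 35]
|BC| ∈ {43}
|AC| ∈ [8, 78]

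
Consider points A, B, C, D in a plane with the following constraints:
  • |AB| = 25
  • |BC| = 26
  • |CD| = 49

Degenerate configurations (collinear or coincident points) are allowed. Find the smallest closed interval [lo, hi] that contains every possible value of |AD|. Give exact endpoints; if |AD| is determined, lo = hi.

|AB| ∈ {25}
|BC| ∈ {26}
|CD| ∈ {49}
|AC| ∈ [1, 51]
|BD| ∈ [23, 75]
|AD| ∈ [0, 100]

|AD| ∈ [0, 100]  (≈ [0.0000, 100.0000])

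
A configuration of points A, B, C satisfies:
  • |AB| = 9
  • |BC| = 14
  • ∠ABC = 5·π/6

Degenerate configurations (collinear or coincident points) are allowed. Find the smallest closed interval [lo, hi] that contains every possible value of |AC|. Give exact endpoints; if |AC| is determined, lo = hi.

|AC| = √(126·√(3) + 277)  (≈ 22.2540)

|AB| ∈ {9}
|BC| ∈ {14}
|AC| ∈ {√(126·√(3) + 277)}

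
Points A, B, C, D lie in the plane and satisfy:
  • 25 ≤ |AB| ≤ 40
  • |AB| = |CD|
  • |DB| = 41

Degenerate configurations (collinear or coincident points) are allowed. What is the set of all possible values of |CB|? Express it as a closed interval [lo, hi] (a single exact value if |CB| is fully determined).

|AB| ∈ [25, 40]
|BD| ∈ {41}
|CD| ∈ [25, 40]
|AD| ∈ [1, 81]
|BC| ∈ [1, 81]
|AC| ∈ [0, 121]

|CB| ∈ [1, 81]  (≈ [1.0000, 81.0000])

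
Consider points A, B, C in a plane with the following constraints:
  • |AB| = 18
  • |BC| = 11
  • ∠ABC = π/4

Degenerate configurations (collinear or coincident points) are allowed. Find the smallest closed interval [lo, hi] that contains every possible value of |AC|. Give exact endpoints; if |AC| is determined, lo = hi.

|AB| ∈ {18}
|BC| ∈ {11}
|AC| ∈ {√(445 - 198·√(2))}

|AC| = √(445 - 198·√(2))  (≈ 12.8447)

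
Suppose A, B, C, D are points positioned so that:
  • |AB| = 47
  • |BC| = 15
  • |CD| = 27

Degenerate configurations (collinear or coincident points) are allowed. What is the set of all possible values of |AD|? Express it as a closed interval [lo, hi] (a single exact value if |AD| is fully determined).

|AD| ∈ [5, 89]  (≈ [5.0000, 89.0000])

|AB| ∈ {47}
|BC| ∈ {15}
|CD| ∈ {27}
|AC| ∈ [32, 62]
|BD| ∈ [12, 42]
|AD| ∈ [5, 89]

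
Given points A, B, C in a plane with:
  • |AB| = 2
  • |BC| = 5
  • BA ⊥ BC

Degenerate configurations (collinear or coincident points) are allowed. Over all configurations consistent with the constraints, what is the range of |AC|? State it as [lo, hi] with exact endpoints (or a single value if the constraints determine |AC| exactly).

|AB| ∈ {2}
|BC| ∈ {5}
|AC| ∈ {√(29)}

|AC| = √(29)  (≈ 5.3852)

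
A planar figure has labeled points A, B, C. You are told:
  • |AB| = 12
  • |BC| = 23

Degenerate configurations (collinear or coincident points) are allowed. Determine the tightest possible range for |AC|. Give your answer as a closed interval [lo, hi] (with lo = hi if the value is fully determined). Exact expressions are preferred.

|AB| ∈ {12}
|BC| ∈ {23}
|AC| ∈ [11, 35]

|AC| ∈ [11, 35]  (≈ [11.0000, 35.0000])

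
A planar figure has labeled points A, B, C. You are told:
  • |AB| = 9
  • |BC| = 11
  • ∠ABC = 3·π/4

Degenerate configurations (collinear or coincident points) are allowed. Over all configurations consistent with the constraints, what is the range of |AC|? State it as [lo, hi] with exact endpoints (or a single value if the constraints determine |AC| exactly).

|AB| ∈ {9}
|BC| ∈ {11}
|AC| ∈ {√(99·√(2) + 202)}

|AC| = √(99·√(2) + 202)  (≈ 18.4934)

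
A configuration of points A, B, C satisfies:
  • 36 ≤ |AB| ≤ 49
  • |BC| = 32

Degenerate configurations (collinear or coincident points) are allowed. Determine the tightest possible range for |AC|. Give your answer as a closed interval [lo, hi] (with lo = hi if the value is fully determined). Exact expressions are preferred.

|AC| ∈ [4, 81]  (≈ [4.0000, 81.0000])

|AB| ∈ [36, 49]
|BC| ∈ {32}
|AC| ∈ [4, 81]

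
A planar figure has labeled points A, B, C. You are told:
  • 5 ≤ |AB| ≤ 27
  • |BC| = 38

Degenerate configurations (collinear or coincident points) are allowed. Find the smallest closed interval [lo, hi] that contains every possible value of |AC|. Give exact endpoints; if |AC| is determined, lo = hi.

|AC| ∈ [11, 65]  (≈ [11.0000, 65.0000])

|AB| ∈ [5, 27]
|BC| ∈ {38}
|AC| ∈ [11, 65]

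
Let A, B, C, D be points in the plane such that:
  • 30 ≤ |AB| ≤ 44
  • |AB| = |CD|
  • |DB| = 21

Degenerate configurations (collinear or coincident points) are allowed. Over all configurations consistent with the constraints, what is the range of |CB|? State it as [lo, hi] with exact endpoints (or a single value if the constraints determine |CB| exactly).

|AB| ∈ [30, 44]
|BD| ∈ {21}
|CD| ∈ [30, 44]
|AD| ∈ [9, 65]
|BC| ∈ [9, 65]
|AC| ∈ [0, 109]

|CB| ∈ [9, 65]  (≈ [9.0000, 65.0000])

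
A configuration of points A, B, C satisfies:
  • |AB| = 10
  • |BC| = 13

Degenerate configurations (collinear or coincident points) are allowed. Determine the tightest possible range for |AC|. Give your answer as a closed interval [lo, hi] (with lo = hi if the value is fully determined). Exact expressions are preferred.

|AC| ∈ [3, 23]  (≈ [3.0000, 23.0000])

|AB| ∈ {10}
|BC| ∈ {13}
|AC| ∈ [3, 23]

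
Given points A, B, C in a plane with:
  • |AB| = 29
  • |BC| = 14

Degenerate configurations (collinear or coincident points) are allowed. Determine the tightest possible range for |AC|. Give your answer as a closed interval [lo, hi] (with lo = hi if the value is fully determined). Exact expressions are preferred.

|AC| ∈ [15, 43]  (≈ [15.0000, 43.0000])

|AB| ∈ {29}
|BC| ∈ {14}
|AC| ∈ [15, 43]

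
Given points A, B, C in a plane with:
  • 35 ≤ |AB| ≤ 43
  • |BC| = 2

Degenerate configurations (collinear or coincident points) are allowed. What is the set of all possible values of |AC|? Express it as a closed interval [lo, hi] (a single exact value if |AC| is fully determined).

|AB| ∈ [35, 43]
|BC| ∈ {2}
|AC| ∈ [33, 45]

|AC| ∈ [33, 45]  (≈ [33.0000, 45.0000])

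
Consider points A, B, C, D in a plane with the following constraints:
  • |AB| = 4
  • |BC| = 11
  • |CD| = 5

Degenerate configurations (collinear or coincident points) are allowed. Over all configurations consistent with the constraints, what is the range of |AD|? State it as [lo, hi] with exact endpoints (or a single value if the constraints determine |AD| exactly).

|AB| ∈ {4}
|BC| ∈ {11}
|CD| ∈ {5}
|AC| ∈ [7, 15]
|BD| ∈ [6, 16]
|AD| ∈ [2, 20]

|AD| ∈ [2, 20]  (≈ [2.0000, 20.0000])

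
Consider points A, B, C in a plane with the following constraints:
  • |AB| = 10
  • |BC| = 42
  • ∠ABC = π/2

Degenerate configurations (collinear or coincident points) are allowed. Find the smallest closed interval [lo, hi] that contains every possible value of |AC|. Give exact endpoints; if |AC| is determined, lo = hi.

|AC| = 2·√(466)  (≈ 43.1741)

|AB| ∈ {10}
|BC| ∈ {42}
|AC| ∈ {2·√(466)}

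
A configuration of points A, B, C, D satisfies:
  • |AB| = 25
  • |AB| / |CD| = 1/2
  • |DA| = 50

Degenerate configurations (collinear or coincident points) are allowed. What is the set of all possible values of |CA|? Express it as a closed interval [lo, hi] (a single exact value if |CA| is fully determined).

|AB| ∈ {25}
|AD| ∈ {50}
|CD| ∈ {50}
|BD| ∈ [25, 75]
|AC| ∈ [0, 100]
|BC| ∈ [0, 125]

|CA| ∈ [0, 100]  (≈ [0.0000, 100.0000])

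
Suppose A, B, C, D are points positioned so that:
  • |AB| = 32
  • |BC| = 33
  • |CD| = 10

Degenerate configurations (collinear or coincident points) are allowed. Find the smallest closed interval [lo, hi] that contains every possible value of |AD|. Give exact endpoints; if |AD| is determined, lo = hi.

|AB| ∈ {32}
|BC| ∈ {33}
|CD| ∈ {10}
|AC| ∈ [1, 65]
|BD| ∈ [23, 43]
|AD| ∈ [0, 75]

|AD| ∈ [0, 75]  (≈ [0.0000, 75.0000])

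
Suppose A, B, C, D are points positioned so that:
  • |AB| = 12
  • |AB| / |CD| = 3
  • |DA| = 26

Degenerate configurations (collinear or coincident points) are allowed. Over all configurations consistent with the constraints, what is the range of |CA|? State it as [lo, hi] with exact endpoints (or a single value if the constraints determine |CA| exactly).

|AB| ∈ {12}
|AD| ∈ {26}
|CD| ∈ {4}
|BD| ∈ [14, 38]
|AC| ∈ [22, 30]
|BC| ∈ [10, 42]

|CA| ∈ [22, 30]  (≈ [22.0000, 30.0000])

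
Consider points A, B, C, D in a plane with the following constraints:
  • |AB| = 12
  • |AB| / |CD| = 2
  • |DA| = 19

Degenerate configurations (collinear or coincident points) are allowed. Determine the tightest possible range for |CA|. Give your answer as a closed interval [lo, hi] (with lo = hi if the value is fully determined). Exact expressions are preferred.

|CA| ∈ [13, 25]  (≈ [13.0000, 25.0000])

|AB| ∈ {12}
|AD| ∈ {19}
|CD| ∈ {6}
|BD| ∈ [7, 31]
|AC| ∈ [13, 25]
|BC| ∈ [1, 37]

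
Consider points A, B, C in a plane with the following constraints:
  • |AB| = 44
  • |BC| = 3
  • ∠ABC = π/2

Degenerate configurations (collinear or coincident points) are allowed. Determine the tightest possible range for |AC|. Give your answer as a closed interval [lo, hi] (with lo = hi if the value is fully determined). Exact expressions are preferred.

|AC| = √(1945)  (≈ 44.1022)

|AB| ∈ {44}
|BC| ∈ {3}
|AC| ∈ {√(1945)}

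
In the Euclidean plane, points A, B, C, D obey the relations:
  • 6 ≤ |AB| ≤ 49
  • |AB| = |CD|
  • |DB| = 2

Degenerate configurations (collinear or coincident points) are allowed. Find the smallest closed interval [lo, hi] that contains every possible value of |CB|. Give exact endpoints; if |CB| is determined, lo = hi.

|CB| ∈ [4, 51]  (≈ [4.0000, 51.0000])

|AB| ∈ [6, 49]
|BD| ∈ {2}
|CD| ∈ [6, 49]
|AD| ∈ [4, 51]
|BC| ∈ [4, 51]
|AC| ∈ [0, 100]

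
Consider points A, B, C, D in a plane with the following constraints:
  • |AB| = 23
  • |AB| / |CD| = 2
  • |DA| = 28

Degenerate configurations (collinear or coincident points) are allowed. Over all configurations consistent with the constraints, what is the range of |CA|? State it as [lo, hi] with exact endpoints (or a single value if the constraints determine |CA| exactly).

|AB| ∈ {23}
|AD| ∈ {28}
|CD| ∈ {23/2}
|BD| ∈ [5, 51]
|AC| ∈ [33/2, 79/2]
|BC| ∈ [0, 125/2]

|CA| ∈ [33/2, 79/2]  (≈ [16.5000, 39.5000])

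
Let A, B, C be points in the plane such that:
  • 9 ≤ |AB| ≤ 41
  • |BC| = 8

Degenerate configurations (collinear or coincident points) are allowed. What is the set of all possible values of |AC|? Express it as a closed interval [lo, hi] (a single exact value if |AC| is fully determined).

|AC| ∈ [1, 49]  (≈ [1.0000, 49.0000])

|AB| ∈ [9, 41]
|BC| ∈ {8}
|AC| ∈ [1, 49]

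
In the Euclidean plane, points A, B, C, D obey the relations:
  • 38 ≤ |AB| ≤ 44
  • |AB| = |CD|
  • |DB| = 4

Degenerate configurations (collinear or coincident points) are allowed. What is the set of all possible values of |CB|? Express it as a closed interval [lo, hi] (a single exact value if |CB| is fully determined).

|AB| ∈ [38, 44]
|BD| ∈ {4}
|CD| ∈ [38, 44]
|AD| ∈ [34, 48]
|BC| ∈ [34, 48]
|AC| ∈ [0, 92]

|CB| ∈ [34, 48]  (≈ [34.0000, 48.0000])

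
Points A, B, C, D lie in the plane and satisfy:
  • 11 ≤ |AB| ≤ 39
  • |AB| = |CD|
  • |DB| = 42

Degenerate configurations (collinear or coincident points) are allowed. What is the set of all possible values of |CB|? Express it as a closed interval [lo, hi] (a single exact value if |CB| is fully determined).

|CB| ∈ [3, 81]  (≈ [3.0000, 81.0000])

|AB| ∈ [11, 39]
|BD| ∈ {42}
|CD| ∈ [11, 39]
|AD| ∈ [3, 81]
|BC| ∈ [3, 81]
|AC| ∈ [0, 120]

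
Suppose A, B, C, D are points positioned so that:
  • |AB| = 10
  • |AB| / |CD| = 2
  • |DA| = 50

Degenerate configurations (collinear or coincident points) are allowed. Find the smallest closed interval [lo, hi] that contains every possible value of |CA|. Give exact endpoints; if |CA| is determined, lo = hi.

|AB| ∈ {10}
|AD| ∈ {50}
|CD| ∈ {5}
|BD| ∈ [40, 60]
|AC| ∈ [45, 55]
|BC| ∈ [35, 65]

|CA| ∈ [45, 55]  (≈ [45.0000, 55.0000])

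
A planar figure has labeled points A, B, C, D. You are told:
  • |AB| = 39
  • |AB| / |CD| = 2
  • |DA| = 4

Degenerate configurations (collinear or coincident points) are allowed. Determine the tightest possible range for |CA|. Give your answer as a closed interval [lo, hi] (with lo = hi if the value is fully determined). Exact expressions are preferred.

|AB| ∈ {39}
|AD| ∈ {4}
|CD| ∈ {39/2}
|BD| ∈ [35, 43]
|AC| ∈ [31/2, 47/2]
|BC| ∈ [31/2, 125/2]

|CA| ∈ [31/2, 47/2]  (≈ [15.5000, 23.5000])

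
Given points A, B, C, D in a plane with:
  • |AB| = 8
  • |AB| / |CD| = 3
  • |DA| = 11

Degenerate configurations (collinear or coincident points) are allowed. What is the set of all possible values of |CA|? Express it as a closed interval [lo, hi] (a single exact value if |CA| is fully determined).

|AB| ∈ {8}
|AD| ∈ {11}
|CD| ∈ {8/3}
|BD| ∈ [3, 19]
|AC| ∈ [25/3, 41/3]
|BC| ∈ [1/3, 65/3]

|CA| ∈ [25/3, 41/3]  (≈ [8.3333, 13.6667])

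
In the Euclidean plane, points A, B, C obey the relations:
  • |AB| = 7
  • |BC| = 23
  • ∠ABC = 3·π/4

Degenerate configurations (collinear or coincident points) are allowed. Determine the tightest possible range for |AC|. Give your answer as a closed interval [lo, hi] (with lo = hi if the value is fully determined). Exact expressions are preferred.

|AB| ∈ {7}
|BC| ∈ {23}
|AC| ∈ {√(161·√(2) + 578)}

|AC| = √(161·√(2) + 578)  (≈ 28.3847)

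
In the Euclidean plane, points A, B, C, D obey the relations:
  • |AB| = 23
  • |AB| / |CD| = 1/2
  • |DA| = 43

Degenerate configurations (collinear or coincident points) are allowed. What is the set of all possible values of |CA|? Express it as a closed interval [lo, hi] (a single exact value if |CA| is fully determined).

|CA| ∈ [3, 89]  (≈ [3.0000, 89.0000])

|AB| ∈ {23}
|AD| ∈ {43}
|CD| ∈ {46}
|BD| ∈ [20, 66]
|AC| ∈ [3, 89]
|BC| ∈ [0, 112]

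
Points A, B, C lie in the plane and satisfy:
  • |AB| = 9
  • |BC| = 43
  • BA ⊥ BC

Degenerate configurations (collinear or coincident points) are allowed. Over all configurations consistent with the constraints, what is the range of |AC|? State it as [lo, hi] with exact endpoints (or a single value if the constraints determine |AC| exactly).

|AC| = √(1930)  (≈ 43.9318)

|AB| ∈ {9}
|BC| ∈ {43}
|AC| ∈ {√(1930)}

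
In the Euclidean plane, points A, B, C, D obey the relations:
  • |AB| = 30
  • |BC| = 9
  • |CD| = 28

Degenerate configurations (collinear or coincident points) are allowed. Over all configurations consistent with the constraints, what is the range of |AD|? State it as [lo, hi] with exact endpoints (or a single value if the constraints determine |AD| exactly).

|AD| ∈ [0, 67]  (≈ [0.0000, 67.0000])

|AB| ∈ {30}
|BC| ∈ {9}
|CD| ∈ {28}
|AC| ∈ [21, 39]
|BD| ∈ [19, 37]
|AD| ∈ [0, 67]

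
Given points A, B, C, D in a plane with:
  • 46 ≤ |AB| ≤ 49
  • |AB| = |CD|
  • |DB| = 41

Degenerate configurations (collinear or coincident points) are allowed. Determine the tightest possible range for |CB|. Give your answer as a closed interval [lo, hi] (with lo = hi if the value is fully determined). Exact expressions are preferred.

|AB| ∈ [46, 49]
|BD| ∈ {41}
|CD| ∈ [46, 49]
|AD| ∈ [5, 90]
|BC| ∈ [5, 90]
|AC| ∈ [0, 139]

|CB| ∈ [5, 90]  (≈ [5.0000, 90.0000])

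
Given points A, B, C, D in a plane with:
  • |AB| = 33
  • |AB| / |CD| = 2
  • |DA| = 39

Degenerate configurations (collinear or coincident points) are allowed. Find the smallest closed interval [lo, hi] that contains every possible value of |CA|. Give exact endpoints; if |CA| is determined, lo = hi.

|CA| ∈ [45/2, 111/2]  (≈ [22.5000, 55.5000])

|AB| ∈ {33}
|AD| ∈ {39}
|CD| ∈ {33/2}
|BD| ∈ [6, 72]
|AC| ∈ [45/2, 111/2]
|BC| ∈ [0, 177/2]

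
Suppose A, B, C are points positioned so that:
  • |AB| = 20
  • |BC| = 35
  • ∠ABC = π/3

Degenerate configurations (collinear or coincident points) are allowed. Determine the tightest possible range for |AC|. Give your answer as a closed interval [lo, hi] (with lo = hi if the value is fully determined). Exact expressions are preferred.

|AB| ∈ {20}
|BC| ∈ {35}
|AC| ∈ {5·√(37)}

|AC| = 5·√(37)  (≈ 30.4138)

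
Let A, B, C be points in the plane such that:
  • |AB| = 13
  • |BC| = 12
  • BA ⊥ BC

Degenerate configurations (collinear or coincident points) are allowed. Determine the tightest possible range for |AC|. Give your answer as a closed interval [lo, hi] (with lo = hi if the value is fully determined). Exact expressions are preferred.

|AC| = √(313)  (≈ 17.6918)

|AB| ∈ {13}
|BC| ∈ {12}
|AC| ∈ {√(313)}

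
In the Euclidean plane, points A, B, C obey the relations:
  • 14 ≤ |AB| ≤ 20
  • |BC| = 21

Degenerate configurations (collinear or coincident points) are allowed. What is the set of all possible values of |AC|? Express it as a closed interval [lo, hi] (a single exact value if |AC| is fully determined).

|AC| ∈ [1, 41]  (≈ [1.0000, 41.0000])

|AB| ∈ [14, 20]
|BC| ∈ {21}
|AC| ∈ [1, 41]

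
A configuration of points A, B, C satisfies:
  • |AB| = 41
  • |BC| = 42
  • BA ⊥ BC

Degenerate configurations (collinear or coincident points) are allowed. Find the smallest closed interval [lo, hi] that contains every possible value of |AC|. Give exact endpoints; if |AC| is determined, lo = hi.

|AC| = √(3445)  (≈ 58.6941)

|AB| ∈ {41}
|BC| ∈ {42}
|AC| ∈ {√(3445)}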